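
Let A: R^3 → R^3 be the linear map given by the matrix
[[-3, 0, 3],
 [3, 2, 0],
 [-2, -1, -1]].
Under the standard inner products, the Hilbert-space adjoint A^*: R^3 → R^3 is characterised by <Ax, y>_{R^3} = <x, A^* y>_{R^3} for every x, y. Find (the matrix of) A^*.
A^* = A^T =
[[-3, 3, -2],
 [0, 2, -1],
 [3, 0, -1]]

For real matrices with standard dot products, the defining identity <Ax, y> = <x, A^* y> gives (Ax)^T y = x^T (A^*) y, i.e. x^T A^T y = x^T (A^*) y. Since this holds for all x, y, we must have A^* = A^T. Therefore
A^* =
[[-3, 3, -2],
 [0, 2, -1],
 [3, 0, -1]].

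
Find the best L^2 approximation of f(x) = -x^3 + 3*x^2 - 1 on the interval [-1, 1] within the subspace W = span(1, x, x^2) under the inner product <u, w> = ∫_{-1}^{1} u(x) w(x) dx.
g(x) = 3*x^2 - 3*x/5 - 1

The best approximation g ∈ W is the orthogonal projection of f onto W. Writing g = a_0 + a_1 x + a_2 x^2, the coefficients solve the normal equations G · a = b where
  G_{ij} = <φ_i, φ_j> and b_i = <f, φ_i>, with φ_0 = 1, φ_1 = x, φ_2 = x^2.
G =
  [2, 0, 2/3]
  [0, 2/3, 0]
  [2/3, 0, 2/5],
b = (0, -2/5, 8/15).
Solving gives a_0 = -1, a_1 = -3/5, a_2 = 3, so
  g(x) = 3*x^2 - 3*x/5 - 1.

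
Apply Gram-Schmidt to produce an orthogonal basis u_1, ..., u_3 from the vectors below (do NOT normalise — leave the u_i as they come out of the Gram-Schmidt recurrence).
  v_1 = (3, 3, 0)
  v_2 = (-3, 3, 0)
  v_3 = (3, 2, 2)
Orthogonal basis:
  u_1 = (3, 3, 0)
  u_2 = (-3, 3, 0)
  u_3 = (0, 0, 2)

Apply the Gram-Schmidt recurrence
  u_1 = v_1
  u_i = v_i − Σ_{j<i} ((v_i · u_j) / (u_j · u_j)) · u_j.

Step by step this gives:
  u_1 = (3, 3, 0)
  u_2 = (-3, 3, 0)
  u_3 = (0, 0, 2)

Orthogonality check:
  u_2 · u_1 = 0 (should be 0)
  u_3 · u_1 = 0 (should be 0)
  u_3 · u_2 = 0 (should be 0)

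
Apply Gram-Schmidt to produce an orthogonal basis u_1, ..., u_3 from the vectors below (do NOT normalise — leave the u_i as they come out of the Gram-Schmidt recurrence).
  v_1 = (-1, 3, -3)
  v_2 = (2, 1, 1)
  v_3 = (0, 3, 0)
Orthogonal basis:
  u_1 = (-1, 3, -3)
  u_2 = (36/19, 25/19, 13/19)
  u_3 = (-9/11, 15/22, 21/22)

Apply the Gram-Schmidt recurrence
  u_1 = v_1
  u_i = v_i − Σ_{j<i} ((v_i · u_j) / (u_j · u_j)) · u_j.

Step by step this gives:
  u_1 = (-1, 3, -3)
  u_2 = (36/19, 25/19, 13/19)
  u_3 = (-9/11, 15/22, 21/22)

Orthogonality check:
  u_2 · u_1 = 0 (should be 0)
  u_3 · u_1 = 0 (should be 0)
  u_3 · u_2 = 0 (should be 0)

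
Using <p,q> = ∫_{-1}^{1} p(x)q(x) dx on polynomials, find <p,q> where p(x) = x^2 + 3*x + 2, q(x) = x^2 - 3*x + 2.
<p,q> = 76/15

Expand the product: p(x)·q(x) = x^4 - 5*x^2 + 4.
∫_{-1}^{1} of each monomial x^k gives [2/(k+1) if k even, 0 if k odd]. Integrating term-by-term (or equivalently evaluating the antiderivative F(x) = x^5/5 - 5*x^3/3 + 4*x at the endpoints):
  F(1) − F(−1) = 38/15 − (-38/15) = 76/15.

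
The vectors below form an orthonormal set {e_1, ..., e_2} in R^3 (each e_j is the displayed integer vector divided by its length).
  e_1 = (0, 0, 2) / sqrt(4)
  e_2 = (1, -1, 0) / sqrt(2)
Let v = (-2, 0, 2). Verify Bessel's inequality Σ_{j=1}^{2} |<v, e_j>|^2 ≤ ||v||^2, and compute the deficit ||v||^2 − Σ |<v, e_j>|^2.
Σ |<v, e_j>|^2 = 6; ||v||^2 = 8; deficit = 2

Write each e_j = u_j / sqrt(<u_j, u_j>) where u_j is the displayed integer vector. Then <v, e_j> = <v, u_j> / sqrt(<u_j, u_j>), so |<v, e_j>|^2 = <v, u_j>^2 / <u_j, u_j>.
Coefficients: <v, e_1> = 4/sqrt(4), <v, e_2> = -2/sqrt(2).
Square and sum: Σ |<v, e_j>|^2 = 6.
Compute ||v||^2 = v·v = 8.
Deficit = 8 − 6 = 2 ≥ 0, confirming Bessel's inequality. (The deficit equals ||v − Σ <v,e_j> e_j||^2, the squared distance from v to span{e_j}.)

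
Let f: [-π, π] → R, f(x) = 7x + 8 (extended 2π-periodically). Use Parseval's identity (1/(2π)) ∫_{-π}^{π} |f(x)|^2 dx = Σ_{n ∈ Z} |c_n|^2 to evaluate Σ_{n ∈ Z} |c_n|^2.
Σ |c_n|^2 = 49π^2/3 + 64

Expand and integrate term by term over [-π, π]:
  ∫ (7x)^2 dx = 49·(2π^3/3); ∫ 2·7·(8)·x dx = 0 (odd integrand); ∫ 8^2 dx = 64·2π.
So (1/(2π)) ∫_{-π}^{π} (7x + 8)^2 dx = 49π^2/3 + 64 = 49π^2/3 + 64.
Parseval ⇒ Σ |c_n|^2 = 49π^2/3 + 64.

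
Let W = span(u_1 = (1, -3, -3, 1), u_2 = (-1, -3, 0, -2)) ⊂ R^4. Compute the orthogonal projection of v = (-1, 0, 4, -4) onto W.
proj_W(v) = (-287/122, 15/122, 219/61, -214/61)

Set up U = [u_1 | ... | u_2] ∈ R^(4×2). The projector onto W = col(U) is P = U (U^T U)^(-1) U^T.
Compute U^T U =
  [20, 6]
  [6, 14],
and U^T v = (-17, 9).
Solve U^T U · c = U^T v for the coefficients: c = (-73/61, 141/122). The projection is proj_W(v) = U c.
Check: (v - proj_W(v)) · u_1 = 0  (should be 0).
Check: (v - proj_W(v)) · u_2 = 0  (should be 0).
Result: proj_W(v) = (-287/122, 15/122, 219/61, -214/61).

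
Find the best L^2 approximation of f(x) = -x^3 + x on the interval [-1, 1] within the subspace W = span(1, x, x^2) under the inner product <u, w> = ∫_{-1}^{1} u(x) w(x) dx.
g(x) = 2*x/5

The best approximation g ∈ W is the orthogonal projection of f onto W. Writing g = a_0 + a_1 x + a_2 x^2, the coefficients solve the normal equations G · a = b where
  G_{ij} = <φ_i, φ_j> and b_i = <f, φ_i>, with φ_0 = 1, φ_1 = x, φ_2 = x^2.
G =
  [2, 0, 2/3]
  [0, 2/3, 0]
  [2/3, 0, 2/5],
b = (0, 4/15, 0).
Solving gives a_0 = 0, a_1 = 2/5, a_2 = 0, so
  g(x) = 2*x/5.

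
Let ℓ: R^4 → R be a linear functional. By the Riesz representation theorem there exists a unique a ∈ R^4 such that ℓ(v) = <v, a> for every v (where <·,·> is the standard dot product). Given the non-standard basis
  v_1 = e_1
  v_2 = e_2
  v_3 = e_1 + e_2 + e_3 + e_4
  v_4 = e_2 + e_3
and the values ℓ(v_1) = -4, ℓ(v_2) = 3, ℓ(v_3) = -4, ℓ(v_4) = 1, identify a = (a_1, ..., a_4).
a = (-4, 3, -2, -1)

Write a = (a_1, ..., a_4) in the standard basis. For each basis vector v_i, ℓ(v_i) = <v_i, a> is a linear equation in the a_j's. Collect the n equations into a matrix system V a = ℓ, where row i of V is v_i (expressed in the standard basis). Since V is invertible (lower-triangular with 1s on the diagonal, up to permutation), solve by back-substitution:
  V =
[[1, 0, 0, 0],
 [0, 1, 0, 0],
 [1, 1, 1, 1],
 [0, 1, 1, 0]]
  V a = (-4, 3, -4, 1)
Solving gives a = (-4, 3, -2, -1).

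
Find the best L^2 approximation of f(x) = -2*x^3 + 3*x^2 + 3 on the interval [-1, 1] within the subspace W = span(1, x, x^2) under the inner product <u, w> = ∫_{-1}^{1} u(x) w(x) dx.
g(x) = 3*x^2 - 6*x/5 + 3

The best approximation g ∈ W is the orthogonal projection of f onto W. Writing g = a_0 + a_1 x + a_2 x^2, the coefficients solve the normal equations G · a = b where
  G_{ij} = <φ_i, φ_j> and b_i = <f, φ_i>, with φ_0 = 1, φ_1 = x, φ_2 = x^2.
G =
  [2, 0, 2/3]
  [0, 2/3, 0]
  [2/3, 0, 2/5],
b = (8, -4/5, 16/5).
Solving gives a_0 = 3, a_1 = -6/5, a_2 = 3, so
  g(x) = 3*x^2 - 6*x/5 + 3.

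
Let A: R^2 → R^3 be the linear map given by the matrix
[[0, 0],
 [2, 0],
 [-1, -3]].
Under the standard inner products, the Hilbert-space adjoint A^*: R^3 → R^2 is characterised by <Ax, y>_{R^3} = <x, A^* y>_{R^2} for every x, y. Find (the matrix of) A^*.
A^* = A^T =
[[0, 2, -1],
 [0, 0, -3]]

For real matrices with standard dot products, the defining identity <Ax, y> = <x, A^* y> gives (Ax)^T y = x^T (A^*) y, i.e. x^T A^T y = x^T (A^*) y. Since this holds for all x, y, we must have A^* = A^T. Therefore
A^* =
[[0, 2, -1],
 [0, 0, -3]].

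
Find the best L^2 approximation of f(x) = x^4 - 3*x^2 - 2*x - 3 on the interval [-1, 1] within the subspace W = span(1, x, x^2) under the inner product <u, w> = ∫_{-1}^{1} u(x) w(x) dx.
g(x) = -15*x^2/7 - 2*x - 108/35

The best approximation g ∈ W is the orthogonal projection of f onto W. Writing g = a_0 + a_1 x + a_2 x^2, the coefficients solve the normal equations G · a = b where
  G_{ij} = <φ_i, φ_j> and b_i = <f, φ_i>, with φ_0 = 1, φ_1 = x, φ_2 = x^2.
G =
  [2, 0, 2/3]
  [0, 2/3, 0]
  [2/3, 0, 2/5],
b = (-38/5, -4/3, -102/35).
Solving gives a_0 = -108/35, a_1 = -2, a_2 = -15/7, so
  g(x) = -15*x^2/7 - 2*x - 108/35.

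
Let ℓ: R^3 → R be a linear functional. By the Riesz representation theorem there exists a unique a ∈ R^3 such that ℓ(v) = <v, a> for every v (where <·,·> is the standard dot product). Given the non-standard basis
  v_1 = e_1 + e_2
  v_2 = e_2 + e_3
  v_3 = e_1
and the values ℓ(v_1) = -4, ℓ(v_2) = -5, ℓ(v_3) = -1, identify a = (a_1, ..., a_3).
a = (-1, -3, -2)

Write a = (a_1, ..., a_3) in the standard basis. For each basis vector v_i, ℓ(v_i) = <v_i, a> is a linear equation in the a_j's. Collect the n equations into a matrix system V a = ℓ, where row i of V is v_i (expressed in the standard basis). Since V is invertible (lower-triangular with 1s on the diagonal, up to permutation), solve by back-substitution:
  V =
[[1, 1, 0],
 [0, 1, 1],
 [1, 0, 0]]
  V a = (-4, -5, -1)
Solving gives a = (-1, -3, -2).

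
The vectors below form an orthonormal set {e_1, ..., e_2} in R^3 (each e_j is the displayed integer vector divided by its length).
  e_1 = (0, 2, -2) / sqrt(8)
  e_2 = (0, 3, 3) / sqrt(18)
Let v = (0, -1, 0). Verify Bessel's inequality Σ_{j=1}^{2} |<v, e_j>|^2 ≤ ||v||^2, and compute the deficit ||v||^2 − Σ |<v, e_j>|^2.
Σ |<v, e_j>|^2 = 1; ||v||^2 = 1; deficit = 0

Write each e_j = u_j / sqrt(<u_j, u_j>) where u_j is the displayed integer vector. Then <v, e_j> = <v, u_j> / sqrt(<u_j, u_j>), so |<v, e_j>|^2 = <v, u_j>^2 / <u_j, u_j>.
Coefficients: <v, e_1> = -2/sqrt(8), <v, e_2> = -3/sqrt(18).
Square and sum: Σ |<v, e_j>|^2 = 1.
Compute ||v||^2 = v·v = 1.
Deficit = 1 − 1 = 0 ≥ 0, confirming Bessel's inequality. (The deficit equals ||v − Σ <v,e_j> e_j||^2, the squared distance from v to span{e_j}.)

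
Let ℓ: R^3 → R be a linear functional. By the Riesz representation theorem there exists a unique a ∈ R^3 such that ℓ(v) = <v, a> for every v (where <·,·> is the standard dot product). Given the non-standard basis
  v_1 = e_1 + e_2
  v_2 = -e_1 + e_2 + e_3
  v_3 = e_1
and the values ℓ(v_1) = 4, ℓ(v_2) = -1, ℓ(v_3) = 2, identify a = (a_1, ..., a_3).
a = (2, 2, -1)

Write a = (a_1, ..., a_3) in the standard basis. For each basis vector v_i, ℓ(v_i) = <v_i, a> is a linear equation in the a_j's. Collect the n equations into a matrix system V a = ℓ, where row i of V is v_i (expressed in the standard basis). Since V is invertible (lower-triangular with 1s on the diagonal, up to permutation), solve by back-substitution:
  V =
[[1, 1, 0],
 [-1, 1, 1],
 [1, 0, 0]]
  V a = (4, -1, 2)
Solving gives a = (2, 2, -1).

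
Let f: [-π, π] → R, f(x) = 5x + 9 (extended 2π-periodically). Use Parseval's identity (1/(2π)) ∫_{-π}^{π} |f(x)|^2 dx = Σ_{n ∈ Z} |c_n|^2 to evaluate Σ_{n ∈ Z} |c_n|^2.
Σ |c_n|^2 = 25π^2/3 + 81

Expand and integrate term by term over [-π, π]:
  ∫ (5x)^2 dx = 25·(2π^3/3); ∫ 2·5·(9)·x dx = 0 (odd integrand); ∫ 9^2 dx = 81·2π.
So (1/(2π)) ∫_{-π}^{π} (5x + 9)^2 dx = 25π^2/3 + 81 = 25π^2/3 + 81.
Parseval ⇒ Σ |c_n|^2 = 25π^2/3 + 81.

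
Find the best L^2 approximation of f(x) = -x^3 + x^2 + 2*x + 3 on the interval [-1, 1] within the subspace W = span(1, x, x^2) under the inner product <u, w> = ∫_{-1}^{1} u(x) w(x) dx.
g(x) = x^2 + 7*x/5 + 3

The best approximation g ∈ W is the orthogonal projection of f onto W. Writing g = a_0 + a_1 x + a_2 x^2, the coefficients solve the normal equations G · a = b where
  G_{ij} = <φ_i, φ_j> and b_i = <f, φ_i>, with φ_0 = 1, φ_1 = x, φ_2 = x^2.
G =
  [2, 0, 2/3]
  [0, 2/3, 0]
  [2/3, 0, 2/5],
b = (20/3, 14/15, 12/5).
Solving gives a_0 = 3, a_1 = 7/5, a_2 = 1, so
  g(x) = x^2 + 7*x/5 + 3.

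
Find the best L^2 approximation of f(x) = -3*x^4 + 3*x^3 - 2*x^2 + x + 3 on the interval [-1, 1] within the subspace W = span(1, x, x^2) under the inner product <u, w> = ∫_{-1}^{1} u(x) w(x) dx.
g(x) = -32*x^2/7 + 14*x/5 + 114/35

The best approximation g ∈ W is the orthogonal projection of f onto W. Writing g = a_0 + a_1 x + a_2 x^2, the coefficients solve the normal equations G · a = b where
  G_{ij} = <φ_i, φ_j> and b_i = <f, φ_i>, with φ_0 = 1, φ_1 = x, φ_2 = x^2.
G =
  [2, 0, 2/3]
  [0, 2/3, 0]
  [2/3, 0, 2/5],
b = (52/15, 28/15, 12/35).
Solving gives a_0 = 114/35, a_1 = 14/5, a_2 = -32/7, so
  g(x) = -32*x^2/7 + 14*x/5 + 114/35.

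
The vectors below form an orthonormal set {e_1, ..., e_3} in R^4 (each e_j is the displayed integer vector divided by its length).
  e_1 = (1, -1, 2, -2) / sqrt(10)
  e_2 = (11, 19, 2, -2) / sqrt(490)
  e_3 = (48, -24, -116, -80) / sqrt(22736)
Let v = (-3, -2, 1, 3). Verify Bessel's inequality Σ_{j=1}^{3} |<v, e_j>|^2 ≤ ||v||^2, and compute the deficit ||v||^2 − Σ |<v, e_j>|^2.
Σ |<v, e_j>|^2 = 666/29; ||v||^2 = 23; deficit = 1/29

Write each e_j = u_j / sqrt(<u_j, u_j>) where u_j is the displayed integer vector. Then <v, e_j> = <v, u_j> / sqrt(<u_j, u_j>), so |<v, e_j>|^2 = <v, u_j>^2 / <u_j, u_j>.
Coefficients: <v, e_1> = -5/sqrt(10), <v, e_2> = -75/sqrt(490), <v, e_3> = -452/sqrt(22736).
Square and sum: Σ |<v, e_j>|^2 = 666/29.
Compute ||v||^2 = v·v = 23.
Deficit = 23 − 666/29 = 1/29 ≥ 0, confirming Bessel's inequality. (The deficit equals ||v − Σ <v,e_j> e_j||^2, the squared distance from v to span{e_j}.)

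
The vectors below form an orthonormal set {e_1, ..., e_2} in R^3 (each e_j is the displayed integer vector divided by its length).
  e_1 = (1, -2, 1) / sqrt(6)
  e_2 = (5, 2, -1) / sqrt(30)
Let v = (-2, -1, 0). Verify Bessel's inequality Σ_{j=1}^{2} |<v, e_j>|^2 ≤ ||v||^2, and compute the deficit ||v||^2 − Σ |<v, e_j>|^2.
Σ |<v, e_j>|^2 = 24/5; ||v||^2 = 5; deficit = 1/5

Write each e_j = u_j / sqrt(<u_j, u_j>) where u_j is the displayed integer vector. Then <v, e_j> = <v, u_j> / sqrt(<u_j, u_j>), so |<v, e_j>|^2 = <v, u_j>^2 / <u_j, u_j>.
Coefficients: <v, e_1> = 0/sqrt(6), <v, e_2> = -12/sqrt(30).
Square and sum: Σ |<v, e_j>|^2 = 24/5.
Compute ||v||^2 = v·v = 5.
Deficit = 5 − 24/5 = 1/5 ≥ 0, confirming Bessel's inequality. (The deficit equals ||v − Σ <v,e_j> e_j||^2, the squared distance from v to span{e_j}.)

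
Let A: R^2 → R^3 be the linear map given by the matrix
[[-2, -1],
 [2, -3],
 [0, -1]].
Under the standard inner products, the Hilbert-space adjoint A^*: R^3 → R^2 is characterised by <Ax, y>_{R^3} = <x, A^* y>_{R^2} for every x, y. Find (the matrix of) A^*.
A^* = A^T =
[[-2, 2, 0],
 [-1, -3, -1]]

For real matrices with standard dot products, the defining identity <Ax, y> = <x, A^* y> gives (Ax)^T y = x^T (A^*) y, i.e. x^T A^T y = x^T (A^*) y. Since this holds for all x, y, we must have A^* = A^T. Therefore
A^* =
[[-2, 2, 0],
 [-1, -3, -1]].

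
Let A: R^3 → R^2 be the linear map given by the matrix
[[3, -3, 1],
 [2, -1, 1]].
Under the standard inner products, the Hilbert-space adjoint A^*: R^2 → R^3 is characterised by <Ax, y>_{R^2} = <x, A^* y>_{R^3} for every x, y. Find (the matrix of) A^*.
A^* = A^T =
[[3, 2],
 [-3, -1],
 [1, 1]]

For real matrices with standard dot products, the defining identity <Ax, y> = <x, A^* y> gives (Ax)^T y = x^T (A^*) y, i.e. x^T A^T y = x^T (A^*) y. Since this holds for all x, y, we must have A^* = A^T. Therefore
A^* =
[[3, 2],
 [-3, -1],
 [1, 1]].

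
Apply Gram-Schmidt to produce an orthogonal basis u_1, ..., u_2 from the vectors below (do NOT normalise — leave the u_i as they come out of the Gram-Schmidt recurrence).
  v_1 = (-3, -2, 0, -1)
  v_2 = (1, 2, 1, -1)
Orthogonal basis:
  u_1 = (-3, -2, 0, -1)
  u_2 = (-2/7, 8/7, 1, -10/7)

Apply the Gram-Schmidt recurrence
  u_1 = v_1
  u_i = v_i − Σ_{j<i} ((v_i · u_j) / (u_j · u_j)) · u_j.

Step by step this gives:
  u_1 = (-3, -2, 0, -1)
  u_2 = (-2/7, 8/7, 1, -10/7)

Orthogonality check:
  u_2 · u_1 = 0 (should be 0)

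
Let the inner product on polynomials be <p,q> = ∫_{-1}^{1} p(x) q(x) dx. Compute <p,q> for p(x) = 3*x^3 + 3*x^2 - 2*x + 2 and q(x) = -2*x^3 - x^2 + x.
<p,q> = -292/105

Expand the product: p(x)·q(x) = -6*x^6 - 9*x^5 + 4*x^4 + x^3 - 4*x^2 + 2*x.
∫_{-1}^{1} of each monomial x^k gives [2/(k+1) if k even, 0 if k odd]. Integrating term-by-term (or equivalently evaluating the antiderivative F(x) = -6*x^7/7 - 3*x^6/2 + 4*x^5/5 + x^4/4 - 4*x^3/3 + x^2 at the endpoints):
  F(1) − F(−1) = -689/420 − (479/420) = -292/105.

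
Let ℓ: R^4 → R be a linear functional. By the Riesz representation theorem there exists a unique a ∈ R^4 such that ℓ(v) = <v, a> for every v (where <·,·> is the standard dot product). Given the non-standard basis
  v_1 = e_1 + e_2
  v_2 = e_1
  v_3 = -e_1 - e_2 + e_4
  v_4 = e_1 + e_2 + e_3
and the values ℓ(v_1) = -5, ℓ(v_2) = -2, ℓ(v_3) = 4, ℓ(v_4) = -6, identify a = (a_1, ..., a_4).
a = (-2, -3, -1, -1)

Write a = (a_1, ..., a_4) in the standard basis. For each basis vector v_i, ℓ(v_i) = <v_i, a> is a linear equation in the a_j's. Collect the n equations into a matrix system V a = ℓ, where row i of V is v_i (expressed in the standard basis). Since V is invertible (lower-triangular with 1s on the diagonal, up to permutation), solve by back-substitution:
  V =
[[1, 1, 0, 0],
 [1, 0, 0, 0],
 [-1, -1, 0, 1],
 [1, 1, 1, 0]]
  V a = (-5, -2, 4, -6)
Solving gives a = (-2, -3, -1, -1).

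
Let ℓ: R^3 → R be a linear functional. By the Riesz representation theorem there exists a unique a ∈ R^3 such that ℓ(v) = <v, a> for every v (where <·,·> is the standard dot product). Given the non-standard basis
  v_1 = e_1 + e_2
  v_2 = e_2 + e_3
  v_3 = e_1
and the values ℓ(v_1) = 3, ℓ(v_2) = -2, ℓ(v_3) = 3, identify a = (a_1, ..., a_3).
a = (3, 0, -2)

Write a = (a_1, ..., a_3) in the standard basis. For each basis vector v_i, ℓ(v_i) = <v_i, a> is a linear equation in the a_j's. Collect the n equations into a matrix system V a = ℓ, where row i of V is v_i (expressed in the standard basis). Since V is invertible (lower-triangular with 1s on the diagonal, up to permutation), solve by back-substitution:
  V =
[[1, 1, 0],
 [0, 1, 1],
 [1, 0, 0]]
  V a = (3, -2, 3)
Solving gives a = (3, 0, -2).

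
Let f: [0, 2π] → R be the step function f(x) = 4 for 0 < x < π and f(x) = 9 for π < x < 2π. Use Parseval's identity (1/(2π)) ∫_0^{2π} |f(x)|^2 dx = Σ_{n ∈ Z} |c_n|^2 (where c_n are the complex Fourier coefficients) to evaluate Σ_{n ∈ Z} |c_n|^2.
Σ |c_n|^2 = 97/2

Parseval equates the L^2 energy of f (normalised by 1/(2π)) with the ℓ^2 sum of its Fourier coefficients: (1/(2π)) ∫_0^{2π} |f|^2 = Σ |c_n|^2.
Compute the left side: (1/(2π)) [∫_0^π 4^2 dx + ∫_π^{2π} 9^2 dx] = (1/(2π)) · (16π + 81π) = (16 + 81)/2 = 97/2.
So Σ_{n ∈ Z} |c_n|^2 = 97/2.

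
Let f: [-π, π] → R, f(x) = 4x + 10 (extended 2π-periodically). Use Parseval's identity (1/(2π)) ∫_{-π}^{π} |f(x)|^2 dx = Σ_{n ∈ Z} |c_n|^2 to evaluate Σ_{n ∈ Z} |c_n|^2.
Σ |c_n|^2 = 16π^2/3 + 100

Expand and integrate term by term over [-π, π]:
  ∫ (4x)^2 dx = 16·(2π^3/3); ∫ 2·4·(10)·x dx = 0 (odd integrand); ∫ 10^2 dx = 100·2π.
So (1/(2π)) ∫_{-π}^{π} (4x + 10)^2 dx = 16π^2/3 + 100 = 16π^2/3 + 100.
Parseval ⇒ Σ |c_n|^2 = 16π^2/3 + 100.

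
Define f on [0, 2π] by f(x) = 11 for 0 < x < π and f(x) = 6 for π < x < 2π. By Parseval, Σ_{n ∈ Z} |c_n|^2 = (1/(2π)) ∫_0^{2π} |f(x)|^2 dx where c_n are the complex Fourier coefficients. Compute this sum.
Σ |c_n|^2 = 157/2

Parseval equates the L^2 energy of f (normalised by 1/(2π)) with the ℓ^2 sum of its Fourier coefficients: (1/(2π)) ∫_0^{2π} |f|^2 = Σ |c_n|^2.
Compute the left side: (1/(2π)) [∫_0^π 11^2 dx + ∫_π^{2π} 6^2 dx] = (1/(2π)) · (121π + 36π) = (121 + 36)/2 = 157/2.
So Σ_{n ∈ Z} |c_n|^2 = 157/2.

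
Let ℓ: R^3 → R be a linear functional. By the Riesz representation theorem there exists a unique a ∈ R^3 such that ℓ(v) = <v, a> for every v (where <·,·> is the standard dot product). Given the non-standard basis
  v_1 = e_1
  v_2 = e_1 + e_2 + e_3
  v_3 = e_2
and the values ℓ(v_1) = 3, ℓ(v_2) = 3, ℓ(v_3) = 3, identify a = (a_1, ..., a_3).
a = (3, 3, -3)

Write a = (a_1, ..., a_3) in the standard basis. For each basis vector v_i, ℓ(v_i) = <v_i, a> is a linear equation in the a_j's. Collect the n equations into a matrix system V a = ℓ, where row i of V is v_i (expressed in the standard basis). Since V is invertible (lower-triangular with 1s on the diagonal, up to permutation), solve by back-substitution:
  V =
[[1, 0, 0],
 [1, 1, 1],
 [0, 1, 0]]
  V a = (3, 3, 3)
Solving gives a = (3, 3, -3).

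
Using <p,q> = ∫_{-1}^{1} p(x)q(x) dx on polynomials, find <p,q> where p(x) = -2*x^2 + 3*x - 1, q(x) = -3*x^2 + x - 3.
<p,q> = 82/5

Expand the product: p(x)·q(x) = 6*x^4 - 11*x^3 + 12*x^2 - 10*x + 3.
∫_{-1}^{1} of each monomial x^k gives [2/(k+1) if k even, 0 if k odd]. Integrating term-by-term (or equivalently evaluating the antiderivative F(x) = 6*x^5/5 - 11*x^4/4 + 4*x^3 - 5*x^2 + 3*x at the endpoints):
  F(1) − F(−1) = 9/20 − (-319/20) = 82/5.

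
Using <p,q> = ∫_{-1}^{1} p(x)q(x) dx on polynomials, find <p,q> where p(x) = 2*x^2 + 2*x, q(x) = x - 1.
<p,q> = 0

Expand the product: p(x)·q(x) = 2*x^3 - 2*x.
∫_{-1}^{1} of each monomial x^k gives [2/(k+1) if k even, 0 if k odd]. Integrating term-by-term (or equivalently evaluating the antiderivative F(x) = x^4/2 - x^2 at the endpoints):
  F(1) − F(−1) = -1/2 − (-1/2) = 0.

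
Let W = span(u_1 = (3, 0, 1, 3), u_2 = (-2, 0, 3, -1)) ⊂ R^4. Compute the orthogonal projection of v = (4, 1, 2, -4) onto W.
proj_W(v) = (2/23, 0, 19/23, 7/23)

Set up U = [u_1 | ... | u_2] ∈ R^(4×2). The projector onto W = col(U) is P = U (U^T U)^(-1) U^T.
Compute U^T U =
  [19, -6]
  [-6, 14],
and U^T v = (2, 2).
Solve U^T U · c = U^T v for the coefficients: c = (4/23, 5/23). The projection is proj_W(v) = U c.
Check: (v - proj_W(v)) · u_1 = 0  (should be 0).
Check: (v - proj_W(v)) · u_2 = 0  (should be 0).
Result: proj_W(v) = (2/23, 0, 19/23, 7/23).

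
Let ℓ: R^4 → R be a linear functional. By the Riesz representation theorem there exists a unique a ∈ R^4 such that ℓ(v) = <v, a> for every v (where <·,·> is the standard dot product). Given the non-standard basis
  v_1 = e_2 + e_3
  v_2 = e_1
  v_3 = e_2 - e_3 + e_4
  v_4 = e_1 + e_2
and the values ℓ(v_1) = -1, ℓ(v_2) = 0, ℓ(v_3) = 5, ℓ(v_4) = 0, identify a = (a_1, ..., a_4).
a = (0, 0, -1, 4)

Write a = (a_1, ..., a_4) in the standard basis. For each basis vector v_i, ℓ(v_i) = <v_i, a> is a linear equation in the a_j's. Collect the n equations into a matrix system V a = ℓ, where row i of V is v_i (expressed in the standard basis). Since V is invertible (lower-triangular with 1s on the diagonal, up to permutation), solve by back-substitution:
  V =
[[0, 1, 1, 0],
 [1, 0, 0, 0],
 [0, 1, -1, 1],
 [1, 1, 0, 0]]
  V a = (-1, 0, 5, 0)
Solving gives a = (0, 0, -1, 4).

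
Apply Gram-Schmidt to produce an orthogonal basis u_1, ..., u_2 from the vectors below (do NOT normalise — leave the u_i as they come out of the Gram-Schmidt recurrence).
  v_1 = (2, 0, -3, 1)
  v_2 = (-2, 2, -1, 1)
Orthogonal basis:
  u_1 = (2, 0, -3, 1)
  u_2 = (-2, 2, -1, 1)

Apply the Gram-Schmidt recurrence
  u_1 = v_1
  u_i = v_i − Σ_{j<i} ((v_i · u_j) / (u_j · u_j)) · u_j.

Step by step this gives:
  u_1 = (2, 0, -3, 1)
  u_2 = (-2, 2, -1, 1)

Orthogonality check:
  u_2 · u_1 = 0 (should be 0)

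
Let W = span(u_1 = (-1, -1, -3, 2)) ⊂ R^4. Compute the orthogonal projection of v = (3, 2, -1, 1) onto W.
proj_W(v) = (0, 0, 0, 0)

Set up U = [u_1 | ... | u_1] ∈ R^(4×1). The projector onto W = col(U) is P = U (U^T U)^(-1) U^T.
Compute U^T U =
  [15],
and U^T v = (0).
Solve U^T U · c = U^T v for the coefficients: c = (0). The projection is proj_W(v) = U c.
Check: (v - proj_W(v)) · u_1 = 0  (should be 0).
Result: proj_W(v) = (0, 0, 0, 0).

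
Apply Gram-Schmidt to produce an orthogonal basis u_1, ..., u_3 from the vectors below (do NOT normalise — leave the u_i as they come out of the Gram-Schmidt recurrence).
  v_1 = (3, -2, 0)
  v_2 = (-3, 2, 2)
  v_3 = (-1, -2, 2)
Orthogonal basis:
  u_1 = (3, -2, 0)
  u_2 = (0, 0, 2)
  u_3 = (-16/13, -24/13, 0)

Apply the Gram-Schmidt recurrence
  u_1 = v_1
  u_i = v_i − Σ_{j<i} ((v_i · u_j) / (u_j · u_j)) · u_j.

Step by step this gives:
  u_1 = (3, -2, 0)
  u_2 = (0, 0, 2)
  u_3 = (-16/13, -24/13, 0)

Orthogonality check:
  u_2 · u_1 = 0 (should be 0)
  u_3 · u_1 = 0 (should be 0)
  u_3 · u_2 = 0 (should be 0)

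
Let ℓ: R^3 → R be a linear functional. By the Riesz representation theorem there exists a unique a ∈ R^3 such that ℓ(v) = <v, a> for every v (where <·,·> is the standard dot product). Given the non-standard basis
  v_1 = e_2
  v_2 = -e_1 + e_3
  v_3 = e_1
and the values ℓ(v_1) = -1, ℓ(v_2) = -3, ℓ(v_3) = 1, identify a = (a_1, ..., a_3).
a = (1, -1, -2)

Write a = (a_1, ..., a_3) in the standard basis. For each basis vector v_i, ℓ(v_i) = <v_i, a> is a linear equation in the a_j's. Collect the n equations into a matrix system V a = ℓ, where row i of V is v_i (expressed in the standard basis). Since V is invertible (lower-triangular with 1s on the diagonal, up to permutation), solve by back-substitution:
  V =
[[0, 1, 0],
 [-1, 0, 1],
 [1, 0, 0]]
  V a = (-1, -3, 1)
Solving gives a = (1, -1, -2).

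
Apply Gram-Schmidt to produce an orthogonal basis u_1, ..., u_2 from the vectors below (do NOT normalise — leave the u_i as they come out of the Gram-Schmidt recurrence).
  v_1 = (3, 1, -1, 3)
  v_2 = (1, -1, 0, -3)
Orthogonal basis:
  u_1 = (3, 1, -1, 3)
  u_2 = (41/20, -13/20, -7/20, -39/20)

Apply the Gram-Schmidt recurrence
  u_1 = v_1
  u_i = v_i − Σ_{j<i} ((v_i · u_j) / (u_j · u_j)) · u_j.

Step by step this gives:
  u_1 = (3, 1, -1, 3)
  u_2 = (41/20, -13/20, -7/20, -39/20)

Orthogonality check:
  u_2 · u_1 = 0 (should be 0)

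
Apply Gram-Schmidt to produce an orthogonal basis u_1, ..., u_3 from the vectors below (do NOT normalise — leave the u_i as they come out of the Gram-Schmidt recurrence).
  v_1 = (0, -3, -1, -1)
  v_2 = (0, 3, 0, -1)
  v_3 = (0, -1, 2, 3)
Orthogonal basis:
  u_1 = (0, -3, -1, -1)
  u_2 = (0, 9/11, -8/11, -19/11)
  u_3 = (0, -2/23, 12/23, -6/23)

Apply the Gram-Schmidt recurrence
  u_1 = v_1
  u_i = v_i − Σ_{j<i} ((v_i · u_j) / (u_j · u_j)) · u_j.

Step by step this gives:
  u_1 = (0, -3, -1, -1)
  u_2 = (0, 9/11, -8/11, -19/11)
  u_3 = (0, -2/23, 12/23, -6/23)

Orthogonality check:
  u_2 · u_1 = 0 (should be 0)
  u_3 · u_1 = 0 (should be 0)
  u_3 · u_2 = 0 (should be 0)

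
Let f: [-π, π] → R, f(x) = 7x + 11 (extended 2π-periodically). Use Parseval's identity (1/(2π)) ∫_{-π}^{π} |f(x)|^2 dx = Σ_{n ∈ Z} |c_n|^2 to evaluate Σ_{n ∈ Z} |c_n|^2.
Σ |c_n|^2 = 49π^2/3 + 121

Expand and integrate term by term over [-π, π]:
  ∫ (7x)^2 dx = 49·(2π^3/3); ∫ 2·7·(11)·x dx = 0 (odd integrand); ∫ 11^2 dx = 121·2π.
So (1/(2π)) ∫_{-π}^{π} (7x + 11)^2 dx = 49π^2/3 + 121 = 49π^2/3 + 121.
Parseval ⇒ Σ |c_n|^2 = 49π^2/3 + 121.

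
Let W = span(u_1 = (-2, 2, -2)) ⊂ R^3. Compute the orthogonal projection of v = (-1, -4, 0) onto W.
proj_W(v) = (1, -1, 1)

Set up U = [u_1 | ... | u_1] ∈ R^(3×1). The projector onto W = col(U) is P = U (U^T U)^(-1) U^T.
Compute U^T U =
  [12],
and U^T v = (-6).
Solve U^T U · c = U^T v for the coefficients: c = (-1/2). The projection is proj_W(v) = U c.
Check: (v - proj_W(v)) · u_1 = 0  (should be 0).
Result: proj_W(v) = (1, -1, 1).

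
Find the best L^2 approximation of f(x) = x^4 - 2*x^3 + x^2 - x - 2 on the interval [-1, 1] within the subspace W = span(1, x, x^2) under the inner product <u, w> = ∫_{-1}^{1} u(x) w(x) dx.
g(x) = 13*x^2/7 - 11*x/5 - 73/35

The best approximation g ∈ W is the orthogonal projection of f onto W. Writing g = a_0 + a_1 x + a_2 x^2, the coefficients solve the normal equations G · a = b where
  G_{ij} = <φ_i, φ_j> and b_i = <f, φ_i>, with φ_0 = 1, φ_1 = x, φ_2 = x^2.
G =
  [2, 0, 2/3]
  [0, 2/3, 0]
  [2/3, 0, 2/5],
b = (-44/15, -22/15, -68/105).
Solving gives a_0 = -73/35, a_1 = -11/5, a_2 = 13/7, so
  g(x) = 13*x^2/7 - 11*x/5 - 73/35.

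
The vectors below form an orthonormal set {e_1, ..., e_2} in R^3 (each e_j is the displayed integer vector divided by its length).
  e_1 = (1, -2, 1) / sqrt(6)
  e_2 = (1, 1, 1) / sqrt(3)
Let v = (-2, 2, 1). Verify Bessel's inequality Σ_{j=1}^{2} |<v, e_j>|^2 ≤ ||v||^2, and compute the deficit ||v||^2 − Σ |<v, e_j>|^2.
Σ |<v, e_j>|^2 = 9/2; ||v||^2 = 9; deficit = 9/2

Write each e_j = u_j / sqrt(<u_j, u_j>) where u_j is the displayed integer vector. Then <v, e_j> = <v, u_j> / sqrt(<u_j, u_j>), so |<v, e_j>|^2 = <v, u_j>^2 / <u_j, u_j>.
Coefficients: <v, e_1> = -5/sqrt(6), <v, e_2> = 1/sqrt(3).
Square and sum: Σ |<v, e_j>|^2 = 9/2.
Compute ||v||^2 = v·v = 9.
Deficit = 9 − 9/2 = 9/2 ≥ 0, confirming Bessel's inequality. (The deficit equals ||v − Σ <v,e_j> e_j||^2, the squared distance from v to span{e_j}.)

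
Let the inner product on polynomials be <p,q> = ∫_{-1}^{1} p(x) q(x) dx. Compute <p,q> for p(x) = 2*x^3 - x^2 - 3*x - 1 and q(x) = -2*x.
<p,q> = 12/5

Expand the product: p(x)·q(x) = -4*x^4 + 2*x^3 + 6*x^2 + 2*x.
∫_{-1}^{1} of each monomial x^k gives [2/(k+1) if k even, 0 if k odd]. Integrating term-by-term (or equivalently evaluating the antiderivative F(x) = -4*x^5/5 + x^4/2 + 2*x^3 + x^2 at the endpoints):
  F(1) − F(−1) = 27/10 − (3/10) = 12/5.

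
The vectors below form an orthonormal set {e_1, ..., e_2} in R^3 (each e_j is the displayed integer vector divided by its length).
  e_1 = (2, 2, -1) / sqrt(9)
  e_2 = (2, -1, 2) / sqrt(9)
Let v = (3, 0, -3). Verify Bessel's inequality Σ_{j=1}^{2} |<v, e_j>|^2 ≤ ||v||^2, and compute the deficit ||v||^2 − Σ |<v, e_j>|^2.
Σ |<v, e_j>|^2 = 9; ||v||^2 = 18; deficit = 9

Write each e_j = u_j / sqrt(<u_j, u_j>) where u_j is the displayed integer vector. Then <v, e_j> = <v, u_j> / sqrt(<u_j, u_j>), so |<v, e_j>|^2 = <v, u_j>^2 / <u_j, u_j>.
Coefficients: <v, e_1> = 9/sqrt(9), <v, e_2> = 0/sqrt(9).
Square and sum: Σ |<v, e_j>|^2 = 9.
Compute ||v||^2 = v·v = 18.
Deficit = 18 − 9 = 9 ≥ 0, confirming Bessel's inequality. (The deficit equals ||v − Σ <v,e_j> e_j||^2, the squared distance from v to span{e_j}.)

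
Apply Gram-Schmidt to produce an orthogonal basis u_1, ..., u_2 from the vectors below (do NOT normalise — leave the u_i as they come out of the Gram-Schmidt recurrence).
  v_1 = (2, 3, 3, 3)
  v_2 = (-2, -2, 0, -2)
Orthogonal basis:
  u_1 = (2, 3, 3, 3)
  u_2 = (-30/31, -14/31, 48/31, -14/31)

Apply the Gram-Schmidt recurrence
  u_1 = v_1
  u_i = v_i − Σ_{j<i} ((v_i · u_j) / (u_j · u_j)) · u_j.

Step by step this gives:
  u_1 = (2, 3, 3, 3)
  u_2 = (-30/31, -14/31, 48/31, -14/31)

Orthogonality check:
  u_2 · u_1 = 0 (should be 0)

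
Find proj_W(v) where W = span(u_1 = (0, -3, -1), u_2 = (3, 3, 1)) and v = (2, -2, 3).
proj_W(v) = (2, -9/10, -3/10)

Set up U = [u_1 | ... | u_2] ∈ R^(3×2). The projector onto W = col(U) is P = U (U^T U)^(-1) U^T.
Compute U^T U =
  [10, -10]
  [-10, 19],
and U^T v = (3, 3).
Solve U^T U · c = U^T v for the coefficients: c = (29/30, 2/3). The projection is proj_W(v) = U c.
Check: (v - proj_W(v)) · u_1 = 0  (should be 0).
Check: (v - proj_W(v)) · u_2 = 0  (should be 0).
Result: proj_W(v) = (2, -9/10, -3/10).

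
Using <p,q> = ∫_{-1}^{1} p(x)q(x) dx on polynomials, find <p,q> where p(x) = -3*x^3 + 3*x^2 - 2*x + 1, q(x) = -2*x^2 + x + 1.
<p,q> = -34/15

Expand the product: p(x)·q(x) = 6*x^5 - 9*x^4 + 4*x^3 - x^2 - x + 1.
∫_{-1}^{1} of each monomial x^k gives [2/(k+1) if k even, 0 if k odd]. Integrating term-by-term (or equivalently evaluating the antiderivative F(x) = x^6 - 9*x^5/5 + x^4 - x^3/3 - x^2/2 + x at the endpoints):
  F(1) − F(−1) = 11/30 − (79/30) = -34/15.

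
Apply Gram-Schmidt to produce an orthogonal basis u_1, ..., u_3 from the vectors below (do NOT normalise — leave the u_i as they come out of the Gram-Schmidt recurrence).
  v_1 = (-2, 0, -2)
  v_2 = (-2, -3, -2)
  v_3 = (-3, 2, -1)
Orthogonal basis:
  u_1 = (-2, 0, -2)
  u_2 = (0, -3, 0)
  u_3 = (-1, 0, 1)

Apply the Gram-Schmidt recurrence
  u_1 = v_1
  u_i = v_i − Σ_{j<i} ((v_i · u_j) / (u_j · u_j)) · u_j.

Step by step this gives:
  u_1 = (-2, 0, -2)
  u_2 = (0, -3, 0)
  u_3 = (-1, 0, 1)

Orthogonality check:
  u_2 · u_1 = 0 (should be 0)
  u_3 · u_1 = 0 (should be 0)
  u_3 · u_2 = 0 (should be 0)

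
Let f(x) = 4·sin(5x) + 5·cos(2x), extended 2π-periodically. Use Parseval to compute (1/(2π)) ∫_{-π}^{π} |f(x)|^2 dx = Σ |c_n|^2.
Σ |c_n|^2 = 41/2

Expand |f|^2 and use orthogonality of {sin(nx), cos(mx)} on [-π, π]:
  ∫_{-π}^{π} sin(nx)^2 dx = π, ∫ cos(mx)^2 dx = π, and cross terms integrate to 0.
So ∫_{-π}^{π} f(x)^2 dx = 4^2 · π + 5^2 · π = (16 + 25)π.
Divide by 2π: (16 + 25)/2 = 41/2.
By Parseval, this equals Σ |c_n|^2.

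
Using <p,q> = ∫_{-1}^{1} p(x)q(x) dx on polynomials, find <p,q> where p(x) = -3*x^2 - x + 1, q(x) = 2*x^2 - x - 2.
<p,q> = -2/5

Expand the product: p(x)·q(x) = -6*x^4 + x^3 + 9*x^2 + x - 2.
∫_{-1}^{1} of each monomial x^k gives [2/(k+1) if k even, 0 if k odd]. Integrating term-by-term (or equivalently evaluating the antiderivative F(x) = -6*x^5/5 + x^4/4 + 3*x^3 + x^2/2 - 2*x at the endpoints):
  F(1) − F(−1) = 11/20 − (19/20) = -2/5.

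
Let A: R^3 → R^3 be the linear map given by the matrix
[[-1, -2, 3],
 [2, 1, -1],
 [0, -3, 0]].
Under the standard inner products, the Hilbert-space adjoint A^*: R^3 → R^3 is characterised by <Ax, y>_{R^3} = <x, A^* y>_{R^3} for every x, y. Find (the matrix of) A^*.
A^* = A^T =
[[-1, 2, 0],
 [-2, 1, -3],
 [3, -1, 0]]

For real matrices with standard dot products, the defining identity <Ax, y> = <x, A^* y> gives (Ax)^T y = x^T (A^*) y, i.e. x^T A^T y = x^T (A^*) y. Since this holds for all x, y, we must have A^* = A^T. Therefore
A^* =
[[-1, 2, 0],
 [-2, 1, -3],
 [3, -1, 0]].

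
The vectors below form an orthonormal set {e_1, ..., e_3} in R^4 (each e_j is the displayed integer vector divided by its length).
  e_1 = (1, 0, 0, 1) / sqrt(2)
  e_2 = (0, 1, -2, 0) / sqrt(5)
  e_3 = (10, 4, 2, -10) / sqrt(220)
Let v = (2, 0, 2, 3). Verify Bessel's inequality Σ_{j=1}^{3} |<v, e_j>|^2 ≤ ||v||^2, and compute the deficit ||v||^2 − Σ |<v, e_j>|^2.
Σ |<v, e_j>|^2 = 349/22; ||v||^2 = 17; deficit = 25/22

Write each e_j = u_j / sqrt(<u_j, u_j>) where u_j is the displayed integer vector. Then <v, e_j> = <v, u_j> / sqrt(<u_j, u_j>), so |<v, e_j>|^2 = <v, u_j>^2 / <u_j, u_j>.
Coefficients: <v, e_1> = 5/sqrt(2), <v, e_2> = -4/sqrt(5), <v, e_3> = -6/sqrt(220).
Square and sum: Σ |<v, e_j>|^2 = 349/22.
Compute ||v||^2 = v·v = 17.
Deficit = 17 − 349/22 = 25/22 ≥ 0, confirming Bessel's inequality. (The deficit equals ||v − Σ <v,e_j> e_j||^2, the squared distance from v to span{e_j}.)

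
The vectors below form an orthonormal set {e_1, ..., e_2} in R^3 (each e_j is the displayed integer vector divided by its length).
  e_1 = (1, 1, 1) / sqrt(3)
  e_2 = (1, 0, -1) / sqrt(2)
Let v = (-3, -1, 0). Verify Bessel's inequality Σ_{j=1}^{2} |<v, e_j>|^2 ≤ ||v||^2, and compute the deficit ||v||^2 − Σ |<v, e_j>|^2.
Σ |<v, e_j>|^2 = 59/6; ||v||^2 = 10; deficit = 1/6

Write each e_j = u_j / sqrt(<u_j, u_j>) where u_j is the displayed integer vector. Then <v, e_j> = <v, u_j> / sqrt(<u_j, u_j>), so |<v, e_j>|^2 = <v, u_j>^2 / <u_j, u_j>.
Coefficients: <v, e_1> = -4/sqrt(3), <v, e_2> = -3/sqrt(2).
Square and sum: Σ |<v, e_j>|^2 = 59/6.
Compute ||v||^2 = v·v = 10.
Deficit = 10 − 59/6 = 1/6 ≥ 0, confirming Bessel's inequality. (The deficit equals ||v − Σ <v,e_j> e_j||^2, the squared distance from v to span{e_j}.)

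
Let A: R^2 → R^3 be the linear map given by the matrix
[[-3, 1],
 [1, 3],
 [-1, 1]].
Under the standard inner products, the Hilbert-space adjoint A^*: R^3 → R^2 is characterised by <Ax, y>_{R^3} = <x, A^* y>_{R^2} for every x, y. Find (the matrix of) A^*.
A^* = A^T =
[[-3, 1, -1],
 [1, 3, 1]]

For real matrices with standard dot products, the defining identity <Ax, y> = <x, A^* y> gives (Ax)^T y = x^T (A^*) y, i.e. x^T A^T y = x^T (A^*) y. Since this holds for all x, y, we must have A^* = A^T. Therefore
A^* =
[[-3, 1, -1],
 [1, 3, 1]].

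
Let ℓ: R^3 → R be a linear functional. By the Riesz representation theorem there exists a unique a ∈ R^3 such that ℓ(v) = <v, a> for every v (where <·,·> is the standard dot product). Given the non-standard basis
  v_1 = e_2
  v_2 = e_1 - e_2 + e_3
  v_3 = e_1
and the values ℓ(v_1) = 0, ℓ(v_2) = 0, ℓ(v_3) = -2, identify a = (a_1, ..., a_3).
a = (-2, 0, 2)

Write a = (a_1, ..., a_3) in the standard basis. For each basis vector v_i, ℓ(v_i) = <v_i, a> is a linear equation in the a_j's. Collect the n equations into a matrix system V a = ℓ, where row i of V is v_i (expressed in the standard basis). Since V is invertible (lower-triangular with 1s on the diagonal, up to permutation), solve by back-substitution:
  V =
[[0, 1, 0],
 [1, -1, 1],
 [1, 0, 0]]
  V a = (0, 0, -2)
Solving gives a = (-2, 0, 2).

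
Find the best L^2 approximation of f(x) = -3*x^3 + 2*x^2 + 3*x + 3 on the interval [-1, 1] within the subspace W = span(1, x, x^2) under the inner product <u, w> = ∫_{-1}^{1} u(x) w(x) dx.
g(x) = 2*x^2 + 6*x/5 + 3

The best approximation g ∈ W is the orthogonal projection of f onto W. Writing g = a_0 + a_1 x + a_2 x^2, the coefficients solve the normal equations G · a = b where
  G_{ij} = <φ_i, φ_j> and b_i = <f, φ_i>, with φ_0 = 1, φ_1 = x, φ_2 = x^2.
G =
  [2, 0, 2/3]
  [0, 2/3, 0]
  [2/3, 0, 2/5],
b = (22/3, 4/5, 14/5).
Solving gives a_0 = 3, a_1 = 6/5, a_2 = 2, so
  g(x) = 2*x^2 + 6*x/5 + 3.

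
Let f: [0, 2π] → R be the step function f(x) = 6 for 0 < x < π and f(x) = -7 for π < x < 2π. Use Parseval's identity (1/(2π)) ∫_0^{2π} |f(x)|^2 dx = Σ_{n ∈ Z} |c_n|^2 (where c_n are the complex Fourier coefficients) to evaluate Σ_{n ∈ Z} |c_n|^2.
Σ |c_n|^2 = 85/2

Parseval equates the L^2 energy of f (normalised by 1/(2π)) with the ℓ^2 sum of its Fourier coefficients: (1/(2π)) ∫_0^{2π} |f|^2 = Σ |c_n|^2.
Compute the left side: (1/(2π)) [∫_0^π 6^2 dx + ∫_π^{2π} (-7)^2 dx] = (1/(2π)) · (36π + 49π) = (36 + 49)/2 = 85/2.
So Σ_{n ∈ Z} |c_n|^2 = 85/2.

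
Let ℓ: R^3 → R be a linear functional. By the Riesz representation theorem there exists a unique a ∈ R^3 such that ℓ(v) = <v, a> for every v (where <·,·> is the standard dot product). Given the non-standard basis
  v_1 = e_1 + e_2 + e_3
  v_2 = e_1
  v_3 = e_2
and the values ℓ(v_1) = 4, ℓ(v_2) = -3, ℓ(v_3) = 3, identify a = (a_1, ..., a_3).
a = (-3, 3, 4)

Write a = (a_1, ..., a_3) in the standard basis. For each basis vector v_i, ℓ(v_i) = <v_i, a> is a linear equation in the a_j's. Collect the n equations into a matrix system V a = ℓ, where row i of V is v_i (expressed in the standard basis). Since V is invertible (lower-triangular with 1s on the diagonal, up to permutation), solve by back-substitution:
  V =
[[1, 1, 1],
 [1, 0, 0],
 [0, 1, 0]]
  V a = (4, -3, 3)
Solving gives a = (-3, 3, 4).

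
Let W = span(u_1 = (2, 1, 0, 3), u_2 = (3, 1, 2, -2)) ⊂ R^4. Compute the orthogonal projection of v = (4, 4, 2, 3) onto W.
proj_W(v) = (1253/251, 539/251, 350/251, 742/251)

Set up U = [u_1 | ... | u_2] ∈ R^(4×2). The projector onto W = col(U) is P = U (U^T U)^(-1) U^T.
Compute U^T U =
  [14, 1]
  [1, 18],
and U^T v = (21, 14).
Solve U^T U · c = U^T v for the coefficients: c = (364/251, 175/251). The projection is proj_W(v) = U c.
Check: (v - proj_W(v)) · u_1 = 0  (should be 0).
Check: (v - proj_W(v)) · u_2 = 0  (should be 0).
Result: proj_W(v) = (1253/251, 539/251, 350/251, 742/251).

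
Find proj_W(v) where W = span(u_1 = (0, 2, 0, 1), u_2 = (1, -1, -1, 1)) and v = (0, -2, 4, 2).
proj_W(v) = (-2/19, -14/19, 2/19, -10/19)

Set up U = [u_1 | ... | u_2] ∈ R^(4×2). The projector onto W = col(U) is P = U (U^T U)^(-1) U^T.
Compute U^T U =
  [5, -1]
  [-1, 4],
and U^T v = (-2, 0).
Solve U^T U · c = U^T v for the coefficients: c = (-8/19, -2/19). The projection is proj_W(v) = U c.
Check: (v - proj_W(v)) · u_1 = 0  (should be 0).
Check: (v - proj_W(v)) · u_2 = 0  (should be 0).
Result: proj_W(v) = (-2/19, -14/19, 2/19, -10/19).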